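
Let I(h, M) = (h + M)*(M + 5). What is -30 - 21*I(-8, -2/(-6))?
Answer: 2486/3 ≈ 828.67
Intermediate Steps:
I(h, M) = (5 + M)*(M + h) (I(h, M) = (M + h)*(5 + M) = (5 + M)*(M + h))
-30 - 21*I(-8, -2/(-6)) = -30 - 21*((-2/(-6))**2 + 5*(-2/(-6)) + 5*(-8) - 2/(-6)*(-8)) = -30 - 21*((-2*(-1/6))**2 + 5*(-2*(-1/6)) - 40 - 2*(-1/6)*(-8)) = -30 - 21*((1/3)**2 + 5*(1/3) - 40 + (1/3)*(-8)) = -30 - 21*(1/9 + 5/3 - 40 - 8/3) = -30 - 21*(-368/9) = -30 + 2576/3 = 2486/3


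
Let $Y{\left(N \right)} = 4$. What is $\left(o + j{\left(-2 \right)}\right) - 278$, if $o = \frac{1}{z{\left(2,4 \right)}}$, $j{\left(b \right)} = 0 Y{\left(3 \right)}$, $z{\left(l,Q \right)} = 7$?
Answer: $- \frac{1945}{7} \approx -277.86$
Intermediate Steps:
$j{\left(b \right)} = 0$ ($j{\left(b \right)} = 0 \cdot 4 = 0$)
$o = \frac{1}{7} \approx 0.14286$
$\left(o + j{\left(-2 \right)}\right) - 278 = \left(\frac{1}{7} + 0\right) - 278 = \frac{1}{7} - 278 = - \frac{1945}{7}$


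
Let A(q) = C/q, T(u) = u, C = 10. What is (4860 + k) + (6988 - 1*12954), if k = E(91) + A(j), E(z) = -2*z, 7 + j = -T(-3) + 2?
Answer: -1293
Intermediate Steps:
j = -2 (j = -7 + (-1*(-3) + 2) = -7 + (3 + 2) = -7 + 5 = -2)
A(q) = 10/q
k = -187 (k = -2*91 + 10/(-2) = -182 + 10*(-1/2) = -182 - 5 = -187)
(4860 + k) + (6988 - 1*12954) = (4860 - 187) + (6988 - 1*12954) = 4673 + (6988 - 12954) = 4673 - 5966 = -1293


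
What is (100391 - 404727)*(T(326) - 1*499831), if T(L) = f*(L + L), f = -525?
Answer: 256290780016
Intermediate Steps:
T(L) = -1050*L (T(L) = -525*(L + L) = -1050*L)
(100391 - 404727)*(T(326) - 1*499831) = (100391 - 404727)*(-1050*326 - 1*499831) = -304336*(-342300 - 499831) = -304336*(-842131) = 256290780016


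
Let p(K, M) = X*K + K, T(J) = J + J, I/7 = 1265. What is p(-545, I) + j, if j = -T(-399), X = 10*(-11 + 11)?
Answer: 253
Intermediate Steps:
I = 8855 (I = 7*1265 = 8855)
T(J) = 2*J
X = 0 (X = 10*0 = 0)
p(K, M) = K (p(K, M) = 0*K + K = 0 + K = K)
j = 798 (j = -2*(-399) = -1*(-798) = 798)
p(-545, I) + j = -545 + 798 = 253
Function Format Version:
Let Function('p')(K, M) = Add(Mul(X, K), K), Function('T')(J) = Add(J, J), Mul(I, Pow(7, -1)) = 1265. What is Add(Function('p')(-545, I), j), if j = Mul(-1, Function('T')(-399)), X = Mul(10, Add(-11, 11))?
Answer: 253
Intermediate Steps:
I = 8855 (I = Mul(7, 1265) = 8855)
Function('T')(J) = Mul(2, J)
X = 0 (X = Mul(10, 0) = 0)
Function('p')(K, M) = K (Function('p')(K, M) = Add(Mul(0, K), K) = Add(0, K) = K)
j = 798 (j = Mul(-1, Mul(2, -399)) = Mul(-1, -798) = 798)
Add(Function('p')(-545, I), j) = Add(-545, 798) = 253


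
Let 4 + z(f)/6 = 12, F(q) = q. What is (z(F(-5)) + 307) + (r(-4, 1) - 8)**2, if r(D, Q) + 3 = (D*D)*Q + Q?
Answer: 391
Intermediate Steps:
z(f) = 48 (z(f) = -24 + 6*12 = -24 + 72 = 48)
r(D, Q) = -3 + Q + Q*D**2 (r(D, Q) = -3 + ((D*D)*Q + Q) = -3 + (D**2*Q + Q) = -3 + (Q*D**2 + Q) = -3 + (Q + Q*D**2) = -3 + Q + Q*D**2)
(z(F(-5)) + 307) + (r(-4, 1) - 8)**2 = (48 + 307) + ((-3 + 1 + 1*(-4)**2) - 8)**2 = 355 + ((-3 + 1 + 1*16) - 8)**2 = 355 + ((-3 + 1 + 16) - 8)**2 = 355 + (14 - 8)**2 = 355 + 6**2 = 355 + 36 = 391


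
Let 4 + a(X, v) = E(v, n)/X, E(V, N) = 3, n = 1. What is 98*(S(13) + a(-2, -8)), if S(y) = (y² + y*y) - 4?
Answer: 32193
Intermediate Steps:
S(y) = -4 + 2*y² (S(y) = (y² + y²) - 4 = 2*y² - 4 = -4 + 2*y²)
a(X, v) = -4 + 3/X
98*(S(13) + a(-2, -8)) = 98*((-4 + 2*13²) + (-4 + 3/(-2))) = 98*((-4 + 2*169) + (-4 + 3*(-½))) = 98*((-4 + 338) + (-4 - 3/2)) = 98*(334 - 11/2) = 98*(657/2) = 32193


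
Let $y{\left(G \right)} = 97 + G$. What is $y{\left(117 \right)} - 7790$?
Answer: $-7576$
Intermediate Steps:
$y{\left(117 \right)} - 7790 = \left(97 + 117\right) - 7790 = 214 - 7790 = -7576$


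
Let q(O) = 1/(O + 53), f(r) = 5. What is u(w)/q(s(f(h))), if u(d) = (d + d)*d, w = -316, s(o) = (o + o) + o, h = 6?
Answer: 13580416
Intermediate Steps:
s(o) = 3*o (s(o) = 2*o + o = 3*o)
q(O) = 1/(53 + O)
u(d) = 2*d² (u(d) = (2*d)*d = 2*d²)
u(w)/q(s(f(h))) = (2*(-316)²)/(1/(53 + 3*5)) = (2*99856)/(1/(53 + 15)) = 199712/(1/68) = 199712*68 = 13580416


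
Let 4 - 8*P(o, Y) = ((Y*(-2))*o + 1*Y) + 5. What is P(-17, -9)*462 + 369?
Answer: 37005/2 ≈ 18503.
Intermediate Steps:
P(o, Y) = -1/8 - Y/8 + Y*o/4 (P(o, Y) = 1/2 - (((Y*(-2))*o + 1*Y) + 5)/8 = 1/2 - (((-2*Y)*o + Y) + 5)/8 = 1/2 - ((-2*Y*o + Y) + 5)/8 = 1/2 - ((Y - 2*Y*o) + 5)/8 = 1/2 - (5 + Y - 2*Y*o)/8 = 1/2 + (-5/8 - Y/8 + Y*o/4) = -1/8 - Y/8 + Y*o/4)
P(-17, -9)*462 + 369 = (-1/8 - 1/8*(-9) + (1/4)*(-9)*(-17))*462 + 369 = (-1/8 + 9/8 + 153/4)*462 + 369 = (157/4)*462 + 369 = 36267/2 + 369 = 37005/2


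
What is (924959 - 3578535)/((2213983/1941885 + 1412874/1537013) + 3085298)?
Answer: -7920134893290719880/9208702768024277759 ≈ -0.86007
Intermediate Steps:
(924959 - 3578535)/((2213983/1941885 + 1412874/1537013) + 3085298) = -2653576/((2213983*(1/1941885) + 1412874*(1/1537013)) + 3085298) = -2653576/((2213983/1941885 + 1412874/1537013) + 3085298) = -2653576/(6146559480269/2984702489505 + 3085298) = -2653576/9208702768024277759/2984702489505 = -2653576*2984702489505/9208702768024277759 = -7920134893290719880/9208702768024277759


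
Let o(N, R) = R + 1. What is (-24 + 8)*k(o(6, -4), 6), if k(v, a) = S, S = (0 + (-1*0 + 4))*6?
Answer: -384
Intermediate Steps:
S = 24 (S = (0 + (0 + 4))*6 = (0 + 4)*6 = 4*6 = 24)
o(N, R) = 1 + R
k(v, a) = 24
(-24 + 8)*k(o(6, -4), 6) = (-24 + 8)*24 = -16*24 = -384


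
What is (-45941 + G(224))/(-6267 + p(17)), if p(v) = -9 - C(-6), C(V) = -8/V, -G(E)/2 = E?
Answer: 139167/18832 ≈ 7.3899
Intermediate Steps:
G(E) = -2*E
p(v) = -31/3 (p(v) = -9 - (-8)/(-6) = -9 - (-8)*(-1)/6 = -9 - 1*4/3 = -9 - 4/3 = -31/3)
(-45941 + G(224))/(-6267 + p(17)) = (-45941 - 2*224)/(-6267 - 31/3) = (-45941 - 448)/(-18832/3) = -46389*(-3/18832) = 139167/18832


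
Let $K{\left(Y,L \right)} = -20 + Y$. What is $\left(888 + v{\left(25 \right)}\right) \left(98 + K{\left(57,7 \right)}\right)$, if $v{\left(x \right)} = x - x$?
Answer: $119880$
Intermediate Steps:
$v{\left(x \right)} = 0$
$\left(888 + v{\left(25 \right)}\right) \left(98 + K{\left(57,7 \right)}\right) = \left(888 + 0\right) \left(98 + \left(-20 + 57\right)\right) = 888 \left(98 + 37\right) = 888 \cdot 135 = 119880$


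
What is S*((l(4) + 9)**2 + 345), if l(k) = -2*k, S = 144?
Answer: 49824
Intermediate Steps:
S*((l(4) + 9)**2 + 345) = 144*((-2*4 + 9)**2 + 345) = 144*((-8 + 9)**2 + 345) = 144*(1**2 + 345) = 144*(1 + 345) = 144*346 = 49824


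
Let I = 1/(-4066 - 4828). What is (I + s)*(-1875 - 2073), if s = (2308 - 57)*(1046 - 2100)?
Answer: 41654351676798/4447 ≈ 9.3668e+9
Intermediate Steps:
I = -1/8894 (I = 1/(-8894) = -1/8894 ≈ -0.00011244)
s = -2372554 (s = 2251*(-1054) = -2372554)
(I + s)*(-1875 - 2073) = (-1/8894 - 2372554)*(-1875 - 2073) = -21101495277/8894*(-3948) = 41654351676798/4447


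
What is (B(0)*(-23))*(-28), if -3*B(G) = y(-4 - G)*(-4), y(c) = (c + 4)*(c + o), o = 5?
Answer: 0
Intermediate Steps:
y(c) = (4 + c)*(5 + c) (y(c) = (c + 4)*(c + 5) = (4 + c)*(5 + c))
B(G) = -64/3 - 12*G + 4*(-4 - G)**2/3 (B(G) = -(20 + (-4 - G)**2 + 9*(-4 - G))*(-4)/3 = -(20 + (-4 - G)**2 + (-36 - 9*G))*(-4)/3 = -(-16 + (-4 - G)**2 - 9*G)*(-4)/3 = -(64 - 4*(-4 - G)**2 + 36*G)/3 = -64/3 - 12*G + 4*(-4 - G)**2/3)
(B(0)*(-23))*(-28) = (((4/3)*0*(-1 + 0))*(-23))*(-28) = (((4/3)*0*(-1))*(-23))*(-28) = (0*(-23))*(-28) = 0*(-28) = 0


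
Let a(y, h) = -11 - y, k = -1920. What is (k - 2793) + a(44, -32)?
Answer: -4768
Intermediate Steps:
(k - 2793) + a(44, -32) = (-1920 - 2793) + (-11 - 1*44) = -4713 + (-11 - 44) = -4713 - 55 = -4768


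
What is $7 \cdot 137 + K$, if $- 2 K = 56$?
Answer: $931$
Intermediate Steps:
$K = -28$ ($K = \left(- \frac{1}{2}\right) 56 = -28$)
$7 \cdot 137 + K = 7 \cdot 137 - 28 = 959 - 28 = 931$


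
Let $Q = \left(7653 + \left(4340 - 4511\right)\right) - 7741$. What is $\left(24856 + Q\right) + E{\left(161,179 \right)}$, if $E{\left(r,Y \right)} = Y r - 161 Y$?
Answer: $24597$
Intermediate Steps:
$E{\left(r,Y \right)} = - 161 Y + Y r$
$Q = -259$ ($Q = \left(7653 - 171\right) - 7741 = 7482 - 7741 = -259$)
$\left(24856 + Q\right) + E{\left(161,179 \right)} = \left(24856 - 259\right) + 179 \left(-161 + 161\right) = 24597 + 179 \cdot 0 = 24597 + 0 = 24597$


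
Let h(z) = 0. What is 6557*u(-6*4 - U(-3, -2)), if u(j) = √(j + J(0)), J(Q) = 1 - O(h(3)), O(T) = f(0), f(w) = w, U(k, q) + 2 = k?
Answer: 19671*I*√2 ≈ 27819.0*I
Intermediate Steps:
U(k, q) = -2 + k
O(T) = 0
J(Q) = 1 (J(Q) = 1 - 1*0 = 1 + 0 = 1)
u(j) = √(1 + j) (u(j) = √(j + 1) = √(1 + j))
6557*u(-6*4 - U(-3, -2)) = 6557*√(1 + (-6*4 - (-2 - 3))) = 6557*√(1 + (-24 - 1*(-5))) = 6557*√(1 + (-24 + 5)) = 6557*√(1 - 19) = 6557*√(-18) = 6557*(3*I*√2) = 19671*I*√2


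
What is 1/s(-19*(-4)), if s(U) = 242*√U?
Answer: √19/9196 ≈ 0.00047400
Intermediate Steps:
1/s(-19*(-4)) = 1/(242*√(-19*(-4))) = 1/(242*√76) = 1/(242*(2*√19)) = 1/(484*√19) = √19/9196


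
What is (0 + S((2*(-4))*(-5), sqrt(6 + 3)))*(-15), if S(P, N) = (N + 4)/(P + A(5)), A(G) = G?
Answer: -7/3 ≈ -2.3333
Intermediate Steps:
S(P, N) = (4 + N)/(5 + P) (S(P, N) = (N + 4)/(P + 5) = (4 + N)/(5 + P))
(0 + S((2*(-4))*(-5), sqrt(6 + 3)))*(-15) = (0 + (4 + sqrt(6 + 3))/(5 + (2*(-4))*(-5)))*(-15) = (0 + (4 + sqrt(9))/(5 - 8*(-5)))*(-15) = (0 + (4 + 3)/(5 + 40))*(-15) = (0 + 7/45)*(-15) = (7/45)*(-15) = -7/3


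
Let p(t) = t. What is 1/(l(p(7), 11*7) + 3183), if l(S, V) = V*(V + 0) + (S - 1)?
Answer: 1/9118 ≈ 0.00010967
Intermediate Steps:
l(S, V) = -1 + S + V² (l(S, V) = V*V + (-1 + S) = V² + (-1 + S) = -1 + S + V²)
1/(l(p(7), 11*7) + 3183) = 1/((-1 + 7 + (11*7)²) + 3183) = 1/((-1 + 7 + 77²) + 3183) = 1/((-1 + 7 + 5929) + 3183) = 1/(5935 + 3183) = 1/9118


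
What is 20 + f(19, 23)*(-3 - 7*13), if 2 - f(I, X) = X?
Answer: 1994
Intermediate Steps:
f(I, X) = 2 - X
20 + f(19, 23)*(-3 - 7*13) = 20 + (2 - 1*23)*(-3 - 7*13) = 20 + (2 - 23)*(-3 - 91) = 20 - 21*(-94) = 20 + 1974 = 1994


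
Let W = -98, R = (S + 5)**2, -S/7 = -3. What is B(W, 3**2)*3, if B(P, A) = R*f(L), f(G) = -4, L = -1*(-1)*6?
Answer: -8112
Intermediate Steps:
S = 21 (S = -7*(-3) = 21)
L = 6 (L = 1*6 = 6)
R = 676 (R = (21 + 5)**2 = 26**2 = 676)
B(P, A) = -2704 (B(P, A) = 676*(-4) = -2704)
B(W, 3**2)*3 = -2704*3 = -8112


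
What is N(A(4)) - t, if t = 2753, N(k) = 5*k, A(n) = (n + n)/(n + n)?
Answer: -2748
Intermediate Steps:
A(n) = 1 (A(n) = (2*n)/((2*n)) = (2*n)*(1/(2*n)) = 1)
N(A(4)) - t = 5*1 - 1*2753 = 5 - 2753 = -2748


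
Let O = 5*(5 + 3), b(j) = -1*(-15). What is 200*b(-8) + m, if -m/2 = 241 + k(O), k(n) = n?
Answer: 2438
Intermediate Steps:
b(j) = 15
O = 40 (O = 5*8 = 40)
m = -562 (m = -2*(241 + 40) = -2*281 = -562)
200*b(-8) + m = 200*15 - 562 = 3000 - 562 = 2438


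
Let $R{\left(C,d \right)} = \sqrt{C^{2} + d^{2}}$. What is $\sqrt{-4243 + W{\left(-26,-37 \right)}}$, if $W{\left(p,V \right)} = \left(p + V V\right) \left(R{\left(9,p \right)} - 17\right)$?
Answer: $\sqrt{-27074 + 1343 \sqrt{757}} \approx 99.382$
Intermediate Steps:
$W{\left(p,V \right)} = \left(-17 + \sqrt{81 + p^{2}}\right) \left(p + V^{2}\right)$ ($W{\left(p,V \right)} = \left(p + V V\right) \left(\sqrt{9^{2} + p^{2}} - 17\right) = \left(p + V^{2}\right) \left(\sqrt{81 + p^{2}} - 17\right) = \left(p + V^{2}\right) \left(-17 + \sqrt{81 + p^{2}}\right) = \left(-17 + \sqrt{81 + p^{2}}\right) \left(p + V^{2}\right)$)
$\sqrt{-4243 + W{\left(-26,-37 \right)}} = \sqrt{-4243 - \left(-442 + 23273 + 26 \sqrt{81 + \left(-26\right)^{2}} - \left(-37\right)^{2} \sqrt{81 + \left(-26\right)^{2}}\right)} = \sqrt{-4243 + \left(442 - 23273 - 26 \sqrt{81 + 676} + 1369 \sqrt{81 + 676}\right)} = \sqrt{-4243 + \left(442 - 23273 - 26 \sqrt{757} + 1369 \sqrt{757}\right)} = \sqrt{-4243 - \left(22831 - 1343 \sqrt{757}\right)} = \sqrt{-27074 + 1343 \sqrt{757}}$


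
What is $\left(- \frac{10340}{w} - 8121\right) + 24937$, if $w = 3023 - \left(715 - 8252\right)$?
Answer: $\frac{807121}{48} \approx 16815.0$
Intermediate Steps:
$w = 10560$ ($w = 3023 - \left(715 - 8252\right) = 3023 - -7537 = 3023 + 7537 = 10560$)
$\left(- \frac{10340}{w} - 8121\right) + 24937 = \left(- \frac{10340}{10560} - 8121\right) + 24937 = \left(\left(-10340\right) \frac{1}{10560} - 8121\right) + 24937 = \left(- \frac{47}{48} - 8121\right) + 24937 = - \frac{389855}{48} + 24937 = \frac{807121}{48}$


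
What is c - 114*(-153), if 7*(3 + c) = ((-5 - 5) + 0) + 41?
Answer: 122104/7 ≈ 17443.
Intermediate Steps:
c = 10/7 (c = -3 + (((-5 - 5) + 0) + 41)/7 = -3 + ((-10 + 0) + 41)/7 = -3 + (-10 + 41)/7 = -3 + (1/7)*31 = -3 + 31/7 = 10/7 ≈ 1.4286)
c - 114*(-153) = 10/7 - 114*(-153) = 10/7 + 17442 = 122104/7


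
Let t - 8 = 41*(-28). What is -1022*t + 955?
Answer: 1166035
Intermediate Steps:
t = -1140 (t = 8 + 41*(-28) = 8 - 1148 = -1140)
-1022*t + 955 = -1022*(-1140) + 955 = 1165080 + 955 = 1166035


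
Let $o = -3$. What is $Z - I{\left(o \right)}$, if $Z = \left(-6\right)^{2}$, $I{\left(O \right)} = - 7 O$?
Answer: $15$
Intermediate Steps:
$Z = 36$
$Z - I{\left(o \right)} = 36 - \left(-7\right) \left(-3\right) = 36 - 21 = 15$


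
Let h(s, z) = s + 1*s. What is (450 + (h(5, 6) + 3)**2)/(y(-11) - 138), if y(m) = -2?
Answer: -619/140 ≈ -4.4214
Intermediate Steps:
h(s, z) = 2*s (h(s, z) = s + s = 2*s)
(450 + (h(5, 6) + 3)**2)/(y(-11) - 138) = (450 + (2*5 + 3)**2)/(-2 - 138) = (450 + (10 + 3)**2)/(-140) = (450 + 13**2)*(-1/140) = (450 + 169)*(-1/140) = 619*(-1/140) = -619/140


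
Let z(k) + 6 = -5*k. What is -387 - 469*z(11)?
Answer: 28222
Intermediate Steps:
z(k) = -6 - 5*k
-387 - 469*z(11) = -387 - 469*(-6 - 5*11) = -387 - 469*(-6 - 55) = -387 - 469*(-61) = -387 + 28609 = 28222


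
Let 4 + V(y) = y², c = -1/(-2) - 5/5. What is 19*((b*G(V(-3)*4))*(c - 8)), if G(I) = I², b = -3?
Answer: 193800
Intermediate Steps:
c = -½ (c = -1*(-½) - 5*⅕ = ½ - 1 = -½ ≈ -0.50000)
V(y) = -4 + y²
19*((b*G(V(-3)*4))*(c - 8)) = 19*((-3*16*(-4 + (-3)²)²)*(-½ - 8)) = 19*(-3*16*(-4 + 9)²*(-17/2)) = 19*(-3*(5*4)²*(-17/2)) = 19*(-3*20²*(-17/2)) = 19*(-3*400*(-17/2)) = 19*(-1200*(-17/2)) = 19*10200 = 193800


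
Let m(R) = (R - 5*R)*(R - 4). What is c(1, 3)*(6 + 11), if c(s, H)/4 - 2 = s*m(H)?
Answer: 952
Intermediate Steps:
m(R) = -4*R*(-4 + R) (m(R) = (-4*R)*(-4 + R) = -4*R*(-4 + R))
c(s, H) = 8 + 16*H*s*(4 - H) (c(s, H) = 8 + 4*(s*(4*H*(4 - H))) = 8 + 4*(4*H*s*(4 - H)) = 8 + 16*H*s*(4 - H))
c(1, 3)*(6 + 11) = (8 - 16*3*1*(-4 + 3))*(6 + 11) = (8 - 16*3*1*(-1))*17 = (8 + 48)*17 = 56*17 = 952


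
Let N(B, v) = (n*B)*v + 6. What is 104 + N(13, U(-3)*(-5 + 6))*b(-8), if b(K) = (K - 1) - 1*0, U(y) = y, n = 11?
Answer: 3911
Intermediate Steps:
N(B, v) = 6 + 11*B*v (N(B, v) = (11*B)*v + 6 = 11*B*v + 6 = 6 + 11*B*v)
b(K) = -1 + K (b(K) = (-1 + K) + 0 = -1 + K)
104 + N(13, U(-3)*(-5 + 6))*b(-8) = 104 + (6 + 11*13*(-3*(-5 + 6)))*(-1 - 8) = 104 + (6 + 11*13*(-3*1))*(-9) = 104 + (6 + 11*13*(-3))*(-9) = 104 + (6 - 429)*(-9) = 104 - 423*(-9) = 104 + 3807 = 3911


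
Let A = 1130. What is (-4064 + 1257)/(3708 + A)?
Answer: -2807/4838 ≈ -0.58020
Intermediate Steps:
(-4064 + 1257)/(3708 + A) = (-4064 + 1257)/(3708 + 1130) = -2807/4838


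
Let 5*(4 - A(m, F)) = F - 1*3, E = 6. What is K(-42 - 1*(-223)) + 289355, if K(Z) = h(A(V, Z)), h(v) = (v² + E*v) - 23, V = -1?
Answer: 7253524/25 ≈ 2.9014e+5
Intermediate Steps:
A(m, F) = 23/5 - F/5 (A(m, F) = 4 - (F - 1*3)/5 = 4 - (F - 3)/5 = 4 - (-3 + F)/5 = 4 + (⅗ - F/5) = 23/5 - F/5)
h(v) = -23 + v² + 6*v (h(v) = (v² + 6*v) - 23 = -23 + v² + 6*v)
K(Z) = 23/5 + (23/5 - Z/5)² - 6*Z/5 (K(Z) = -23 + (23/5 - Z/5)² + 6*(23/5 - Z/5) = -23 + (23/5 - Z/5)² + (138/5 - 6*Z/5) = 23/5 + (23/5 - Z/5)² - 6*Z/5)
K(-42 - 1*(-223)) + 289355 = (644/25 - 76*(-42 - 1*(-223))/25 + (-42 - 1*(-223))²/25) + 289355 = (644/25 - 76*(-42 + 223)/25 + (-42 + 223)²/25) + 289355 = (644/25 - 76/25*181 + (1/25)*181²) + 289355 = (644/25 - 13756/25 + (1/25)*32761) + 289355 = (644/25 - 13756/25 + 32761/25) + 289355 = 19649/25 + 289355 = 7253524/25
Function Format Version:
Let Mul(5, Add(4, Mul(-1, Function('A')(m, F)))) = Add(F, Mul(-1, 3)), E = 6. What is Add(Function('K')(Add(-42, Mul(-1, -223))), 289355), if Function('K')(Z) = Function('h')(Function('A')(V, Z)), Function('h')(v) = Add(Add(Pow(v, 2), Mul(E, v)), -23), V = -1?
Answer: Rational(7253524, 25) ≈ 2.9014e+5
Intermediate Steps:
Function('A')(m, F) = Add(Rational(23, 5), Mul(Rational(-1, 5), F)) (Function('A')(m, F) = Add(4, Mul(Rational(-1, 5), Add(F, Mul(-1, 3)))) = Add(4, Mul(Rational(-1, 5), Add(F, -3))) = Add(4, Mul(Rational(-1, 5), Add(-3, F))) = Add(4, Add(Rational(3, 5), Mul(Rational(-1, 5), F))) = Add(Rational(23, 5), Mul(Rational(-1, 5), F)))
Function('h')(v) = Add(-23, Pow(v, 2), Mul(6, v)) (Function('h')(v) = Add(Add(Pow(v, 2), Mul(6, v)), -23) = Add(-23, Pow(v, 2), Mul(6, v)))
Function('K')(Z) = Add(Rational(23, 5), Pow(Add(Rational(23, 5), Mul(Rational(-1, 5), Z)), 2), Mul(Rational(-6, 5), Z)) (Function('K')(Z) = Add(-23, Pow(Add(Rational(23, 5), Mul(Rational(-1, 5), Z)), 2), Mul(6, Add(Rational(23, 5), Mul(Rational(-1, 5), Z)))) = Add(-23, Pow(Add(Rational(23, 5), Mul(Rational(-1, 5), Z)), 2), Add(Rational(138, 5), Mul(Rational(-6, 5), Z))) = Add(Rational(23, 5), Pow(Add(Rational(23, 5), Mul(Rational(-1, 5), Z)), 2), Mul(Rational(-6, 5), Z)))
Add(Function('K')(Add(-42, Mul(-1, -223))), 289355) = Add(Add(Rational(644, 25), Mul(Rational(-76, 25), Add(-42, Mul(-1, -223))), Mul(Rational(1, 25), Pow(Add(-42, Mul(-1, -223)), 2))), 289355) = Add(Add(Rational(644, 25), Mul(Rational(-76, 25), Add(-42, 223)), Mul(Rational(1, 25), Pow(Add(-42, 223), 2))), 289355) = Add(Add(Rational(644, 25), Mul(Rational(-76, 25), 181), Mul(Rational(1, 25), Pow(181, 2))), 289355) = Add(Add(Rational(644, 25), Rational(-13756, 25), Mul(Rational(1, 25), 32761)), 289355) = Add(Add(Rational(644, 25), Rational(-13756, 25), Rational(32761, 25)), 289355) = Add(Rational(19649, 25), 289355) = Rational(7253524, 25)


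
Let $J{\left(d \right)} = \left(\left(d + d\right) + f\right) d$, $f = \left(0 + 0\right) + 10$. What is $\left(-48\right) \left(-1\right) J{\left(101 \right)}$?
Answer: $1027776$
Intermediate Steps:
$f = 10$ ($f = 0 + 10 = 10$)
$J{\left(d \right)} = d \left(10 + 2 d\right)$ ($J{\left(d \right)} = \left(\left(d + d\right) + 10\right) d = \left(2 d + 10\right) d = \left(10 + 2 d\right) d = d \left(10 + 2 d\right)$)
$\left(-48\right) \left(-1\right) J{\left(101 \right)} = \left(-48\right) \left(-1\right) 2 \cdot 101 \left(5 + 101\right) = 48 \cdot 2 \cdot 101 \cdot 106 = 48 \cdot 21412 = 1027776$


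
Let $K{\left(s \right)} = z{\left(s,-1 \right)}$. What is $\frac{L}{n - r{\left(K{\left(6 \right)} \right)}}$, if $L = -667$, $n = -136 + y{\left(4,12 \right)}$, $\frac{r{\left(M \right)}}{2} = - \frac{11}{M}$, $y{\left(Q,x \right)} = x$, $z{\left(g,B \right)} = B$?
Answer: $\frac{667}{146} \approx 4.5685$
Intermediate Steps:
$K{\left(s \right)} = -1$
$r{\left(M \right)} = - \frac{22}{M}$ ($r{\left(M \right)} = 2 \left(- \frac{11}{M}\right) = - \frac{22}{M}$)
$n = -124$ ($n = -136 + 12 = -124$)
$\frac{L}{n - r{\left(K{\left(6 \right)} \right)}} = - \frac{667}{-124 - - \frac{22}{-1}} = - \frac{667}{-124 - \left(-22\right) \left(-1\right)} = - \frac{667}{-124 - 22} = - \frac{667}{-146} = \left(-667\right) \left(- \frac{1}{146}\right) = \frac{667}{146}$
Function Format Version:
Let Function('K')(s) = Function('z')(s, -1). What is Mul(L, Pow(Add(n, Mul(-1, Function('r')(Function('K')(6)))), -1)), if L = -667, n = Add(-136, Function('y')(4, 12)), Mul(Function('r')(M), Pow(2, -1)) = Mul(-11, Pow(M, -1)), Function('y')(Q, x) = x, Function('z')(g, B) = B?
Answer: Rational(667, 146) ≈ 4.5685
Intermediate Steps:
Function('K')(s) = -1
Function('r')(M) = Mul(-22, Pow(M, -1)) (Function('r')(M) = Mul(2, Mul(-11, Pow(M, -1))) = Mul(-22, Pow(M, -1)))
n = -124 (n = Add(-136, 12) = -124)
Mul(L, Pow(Add(n, Mul(-1, Function('r')(Function('K')(6)))), -1)) = Mul(-667, Pow(Add(-124, Mul(-1, Mul(-22, Pow(-1, -1)))), -1)) = Mul(-667, Pow(Add(-124, Mul(-1, Mul(-22, -1))), -1)) = Mul(-667, Pow(Add(-124, Mul(-1, 22)), -1)) = Mul(-667, Pow(Add(-124, -22), -1)) = Mul(-667, Pow(-146, -1)) = Mul(-667, Rational(-1, 146)) = Rational(667, 146)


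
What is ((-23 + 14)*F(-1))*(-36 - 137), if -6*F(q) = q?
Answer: 519/2 ≈ 259.50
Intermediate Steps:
F(q) = -q/6
((-23 + 14)*F(-1))*(-36 - 137) = ((-23 + 14)*(-⅙*(-1)))*(-36 - 137) = -9*⅙*(-173) = -3/2*(-173) = 519/2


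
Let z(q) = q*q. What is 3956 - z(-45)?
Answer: 1931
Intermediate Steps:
z(q) = q**2
3956 - z(-45) = 3956 - 1*(-45)**2 = 3956 - 1*2025 = 3956 - 2025 = 1931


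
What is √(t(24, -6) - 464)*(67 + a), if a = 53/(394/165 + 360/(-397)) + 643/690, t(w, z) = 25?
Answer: 1735760641*I*√439/16735605 ≈ 2173.1*I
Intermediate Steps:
a = 614475106/16735605 (a = 53/(394*(1/165) + 360*(-1/397)) + 643*(1/690) = 53/(394/165 - 360/397) + 643/690 = 53/(97018/65505) + 643/690 = 53*(65505/97018) + 643/690 = 3471765/97018 + 643/690 = 614475106/16735605 ≈ 36.717)
√(t(24, -6) - 464)*(67 + a) = √(25 - 464)*(67 + 614475106/16735605) = √(-439)*(1735760641/16735605) = (I*√439)*(1735760641/16735605) = 1735760641*I*√439/16735605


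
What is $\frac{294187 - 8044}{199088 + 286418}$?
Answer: $\frac{286143}{485506} \approx 0.58937$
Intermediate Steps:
$\frac{294187 - 8044}{199088 + 286418} = \frac{286143}{485506}$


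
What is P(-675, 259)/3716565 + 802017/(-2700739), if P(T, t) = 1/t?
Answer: -772013810004956/2599705258757565 ≈ -0.29696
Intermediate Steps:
P(-675, 259)/3716565 + 802017/(-2700739) = 1/(259*3716565) + 802017/(-2700739) = (1/259)*(1/3716565) + 802017*(-1/2700739) = 1/962590335 - 802017/2700739 = -772013810004956/2599705258757565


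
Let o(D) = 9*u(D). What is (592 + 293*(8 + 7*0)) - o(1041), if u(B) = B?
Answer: -6433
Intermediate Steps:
o(D) = 9*D
(592 + 293*(8 + 7*0)) - o(1041) = (592 + 293*(8 + 7*0)) - 9*1041 = (592 + 293*(8 + 0)) - 1*9369 = (592 + 293*8) - 9369 = (592 + 2344) - 9369 = 2936 - 9369 = -6433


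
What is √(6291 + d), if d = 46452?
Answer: √52743 ≈ 229.66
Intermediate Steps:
√(6291 + d) = √(6291 + 46452) = √52743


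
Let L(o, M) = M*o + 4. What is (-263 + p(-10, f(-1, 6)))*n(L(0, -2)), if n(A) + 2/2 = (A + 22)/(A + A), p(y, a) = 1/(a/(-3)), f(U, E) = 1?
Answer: -1197/2 ≈ -598.50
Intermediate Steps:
p(y, a) = -3/a (p(y, a) = 1/(a*(-⅓)) = 1/(-a/3) = -3/a)
L(o, M) = 4 + M*o
n(A) = -1 + (22 + A)/(2*A) (n(A) = -1 + (A + 22)/(A + A) = -1 + (22 + A)/((2*A)) = -1 + (22 + A)*(1/(2*A)) = -1 + (22 + A)/(2*A))
(-263 + p(-10, f(-1, 6)))*n(L(0, -2)) = (-263 - 3/1)*((22 - (4 - 2*0))/(2*(4 - 2*0))) = (-263 - 3*1)*((22 - (4 + 0))/(2*(4 + 0))) = (-263 - 3)*((½)*(22 - 1*4)/4) = -133*(22 - 4)/4 = -133*18/4 = -266*9/4 = -1197/2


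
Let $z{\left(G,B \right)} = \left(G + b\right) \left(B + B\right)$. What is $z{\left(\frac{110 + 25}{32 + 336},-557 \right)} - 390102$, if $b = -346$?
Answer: $- \frac{932267}{184} \approx -5066.7$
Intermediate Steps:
$z{\left(G,B \right)} = 2 B \left(-346 + G\right)$ ($z{\left(G,B \right)} = \left(G - 346\right) \left(B + B\right) = \left(-346 + G\right) 2 B = 2 B \left(-346 + G\right)$)
$z{\left(\frac{110 + 25}{32 + 336},-557 \right)} - 390102 = 2 \left(-557\right) \left(-346 + \frac{110 + 25}{32 + 336}\right) - 390102 = 2 \left(-557\right) \left(-346 + \frac{135}{368}\right) - 390102 = 2 \left(-557\right) \left(- \frac{127193}{368}\right) - 390102 = \frac{70846501}{184} - 390102 = - \frac{932267}{184}$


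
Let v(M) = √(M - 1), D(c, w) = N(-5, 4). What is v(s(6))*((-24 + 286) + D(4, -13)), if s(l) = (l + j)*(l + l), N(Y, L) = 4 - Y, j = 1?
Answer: 271*√83 ≈ 2468.9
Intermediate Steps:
D(c, w) = 9 (D(c, w) = 4 - 1*(-5) = 4 + 5 = 9)
s(l) = 2*l*(1 + l) (s(l) = (l + 1)*(l + l) = (1 + l)*(2*l) = 2*l*(1 + l))
v(M) = √(-1 + M)
v(s(6))*((-24 + 286) + D(4, -13)) = √(-1 + 2*6*(1 + 6))*((-24 + 286) + 9) = √(-1 + 2*6*7)*(262 + 9) = √(-1 + 84)*271 = √83*271 = 271*√83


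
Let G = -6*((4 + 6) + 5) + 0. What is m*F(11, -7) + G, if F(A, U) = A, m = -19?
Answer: -299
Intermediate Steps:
G = -90 (G = -6*(10 + 5) + 0 = -6*15 + 0 = -90 + 0 = -90)
m*F(11, -7) + G = -19*11 - 90 = -209 - 90 = -299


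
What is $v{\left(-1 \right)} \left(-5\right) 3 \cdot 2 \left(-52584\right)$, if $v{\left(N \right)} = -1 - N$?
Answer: $0$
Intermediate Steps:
$v{\left(-1 \right)} \left(-5\right) 3 \cdot 2 \left(-52584\right) = \left(-1 - -1\right) \left(-5\right) 3 \cdot 2 \left(-52584\right) = \left(-1 + 1\right) \left(\left(-15\right) 2\right) \left(-52584\right) = 0 \left(-30\right) \left(-52584\right) = 0 \left(-52584\right) = 0$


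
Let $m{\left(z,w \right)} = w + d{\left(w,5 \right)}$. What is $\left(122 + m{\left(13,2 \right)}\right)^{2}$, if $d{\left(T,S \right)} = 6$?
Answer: $16900$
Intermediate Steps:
$m{\left(z,w \right)} = 6 + w$ ($m{\left(z,w \right)} = w + 6 = 6 + w$)
$\left(122 + m{\left(13,2 \right)}\right)^{2} = \left(122 + \left(6 + 2\right)\right)^{2} = \left(122 + 8\right)^{2} = 130^{2} = 16900$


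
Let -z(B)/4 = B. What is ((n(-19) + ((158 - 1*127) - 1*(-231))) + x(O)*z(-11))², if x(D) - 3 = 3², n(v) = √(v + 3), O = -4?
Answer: 624084 + 6320*I ≈ 6.2408e+5 + 6320.0*I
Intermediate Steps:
z(B) = -4*B
n(v) = √(3 + v)
x(D) = 12 (x(D) = 3 + 3² = 3 + 9 = 12)
((n(-19) + ((158 - 1*127) - 1*(-231))) + x(O)*z(-11))² = ((√(3 - 19) + ((158 - 1*127) - 1*(-231))) + 12*(-4*(-11)))² = ((√(-16) + ((158 - 127) + 231)) + 12*44)² = ((4*I + (31 + 231)) + 528)² = ((4*I + 262) + 528)² = ((262 + 4*I) + 528)² = (790 + 4*I)²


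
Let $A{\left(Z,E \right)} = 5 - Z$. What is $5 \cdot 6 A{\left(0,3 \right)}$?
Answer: $150$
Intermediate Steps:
$5 \cdot 6 A{\left(0,3 \right)} = 5 \cdot 6 \left(5 - 0\right) = 30 \left(5 + 0\right) = 30 \cdot 5 = 150$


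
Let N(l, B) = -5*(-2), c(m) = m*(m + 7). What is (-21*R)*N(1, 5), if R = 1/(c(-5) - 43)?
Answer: 210/53 ≈ 3.9623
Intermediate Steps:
c(m) = m*(7 + m)
N(l, B) = 10
R = -1/53 (R = 1/(-5*(7 - 5) - 43) = 1/(-5*2 - 43) = 1/(-10 - 43) = 1/(-53) = -1/53 ≈ -0.018868)
(-21*R)*N(1, 5) = -21*(-1/53)*10 = (21/53)*10 = 210/53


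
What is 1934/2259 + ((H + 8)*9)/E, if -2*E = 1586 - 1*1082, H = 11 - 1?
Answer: 6745/31626 ≈ 0.21327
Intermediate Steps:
H = 10
E = -252 (E = -(1586 - 1*1082)/2 = -(1586 - 1082)/2 = -½*504 = -252)
1934/2259 + ((H + 8)*9)/E = 1934/2259 + ((10 + 8)*9)/(-252) = 1934*(1/2259) + (18*9)*(-1/252) = 1934/2259 + 162*(-1/252) = 1934/2259 - 9/14 = 6745/31626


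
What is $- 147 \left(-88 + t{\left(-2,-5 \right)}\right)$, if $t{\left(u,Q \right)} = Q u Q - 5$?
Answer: $21021$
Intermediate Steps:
$t{\left(u,Q \right)} = -5 + u Q^{2}$ ($t{\left(u,Q \right)} = u Q^{2} - 5 = -5 + u Q^{2}$)
$- 147 \left(-88 + t{\left(-2,-5 \right)}\right) = - 147 \left(-88 - \left(5 + 2 \left(-5\right)^{2}\right)\right) = - 147 \left(-88 - 55\right) = \left(-147\right) \left(-143\right) = 21021$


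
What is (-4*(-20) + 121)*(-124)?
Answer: -24924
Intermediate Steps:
(-4*(-20) + 121)*(-124) = (80 + 121)*(-124) = 201*(-124) = -24924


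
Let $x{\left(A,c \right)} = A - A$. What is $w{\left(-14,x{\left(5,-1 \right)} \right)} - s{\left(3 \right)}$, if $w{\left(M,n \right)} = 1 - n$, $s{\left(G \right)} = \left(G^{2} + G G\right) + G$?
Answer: $-20$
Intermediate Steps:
$x{\left(A,c \right)} = 0$
$s{\left(G \right)} = G + 2 G^{2}$ ($s{\left(G \right)} = \left(G^{2} + G^{2}\right) + G = 2 G^{2} + G = G + 2 G^{2}$)
$w{\left(-14,x{\left(5,-1 \right)} \right)} - s{\left(3 \right)} = \left(1 - 0\right) - 3 \left(1 + 2 \cdot 3\right) = \left(1 + 0\right) - 3 \left(1 + 6\right) = 1 - 3 \cdot 7 = 1 - 21 = -20$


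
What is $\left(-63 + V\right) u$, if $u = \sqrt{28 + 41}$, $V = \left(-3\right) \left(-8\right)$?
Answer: $- 39 \sqrt{69} \approx -323.96$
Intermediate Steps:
$V = 24$
$u = \sqrt{69} \approx 8.3066$
$\left(-63 + V\right) u = \left(-63 + 24\right) \sqrt{69} = - 39 \sqrt{69}$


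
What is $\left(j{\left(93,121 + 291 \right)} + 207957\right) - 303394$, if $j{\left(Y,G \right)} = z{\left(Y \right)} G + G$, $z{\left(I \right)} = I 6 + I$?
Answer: $173187$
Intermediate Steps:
$z{\left(I \right)} = 7 I$ ($z{\left(I \right)} = 6 I + I = 7 I$)
$j{\left(Y,G \right)} = G + 7 G Y$ ($j{\left(Y,G \right)} = 7 Y G + G = 7 G Y + G = G + 7 G Y$)
$\left(j{\left(93,121 + 291 \right)} + 207957\right) - 303394 = \left(\left(121 + 291\right) \left(1 + 7 \cdot 93\right) + 207957\right) - 303394 = \left(412 \left(1 + 651\right) + 207957\right) - 303394 = \left(412 \cdot 652 + 207957\right) - 303394 = \left(268624 + 207957\right) - 303394 = 476581 - 303394 = 173187$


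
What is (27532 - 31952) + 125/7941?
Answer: -35099095/7941 ≈ -4420.0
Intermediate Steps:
(27532 - 31952) + 125/7941 = -4420 + 125*(1/7941) = -4420 + 125/7941 = -35099095/7941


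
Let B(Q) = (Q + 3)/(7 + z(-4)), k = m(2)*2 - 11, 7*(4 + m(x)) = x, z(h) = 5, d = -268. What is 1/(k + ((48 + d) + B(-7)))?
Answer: -21/5014 ≈ -0.0041883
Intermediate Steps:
m(x) = -4 + x/7
k = -129/7 (k = (-4 + (⅐)*2)*2 - 11 = (-4 + 2/7)*2 - 11 = -26/7*2 - 11 = -52/7 - 11 = -129/7 ≈ -18.429)
B(Q) = ¼ + Q/12 (B(Q) = (Q + 3)/(7 + 5) = (3 + Q)/12 = (3 + Q)*(1/12) = ¼ + Q/12)
1/(k + ((48 + d) + B(-7))) = 1/(-129/7 + ((48 - 268) + (¼ + (1/12)*(-7)))) = 1/(-129/7 + (-220 + (¼ - 7/12))) = 1/(-129/7 + (-220 - ⅓)) = 1/(-129/7 - 661/3) = 1/(-5014/21) = -21/5014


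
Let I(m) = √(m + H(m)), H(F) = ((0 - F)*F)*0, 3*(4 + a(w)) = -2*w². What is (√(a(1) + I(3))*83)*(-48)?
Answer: -1328*I*√(42 - 9*√3) ≈ -6824.9*I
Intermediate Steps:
a(w) = -4 - 2*w²/3 (a(w) = -4 + (-2*w²)/3 = -4 - 2*w²/3)
H(F) = 0 (H(F) = ((-F)*F)*0 = -F²*0 = 0)
I(m) = √m (I(m) = √(m + 0) = √m)
(√(a(1) + I(3))*83)*(-48) = (√((-4 - ⅔*1²) + √3)*83)*(-48) = (√((-4 - ⅔*1) + √3)*83)*(-48) = (√((-4 - ⅔) + √3)*83)*(-48) = (√(-14/3 + √3)*83)*(-48) = (83*√(-14/3 + √3))*(-48) = -3984*√(-14/3 + √3)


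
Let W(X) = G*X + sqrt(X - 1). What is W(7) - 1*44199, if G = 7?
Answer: -44150 + sqrt(6) ≈ -44148.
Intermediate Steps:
W(X) = sqrt(-1 + X) + 7*X (W(X) = 7*X + sqrt(X - 1) = 7*X + sqrt(-1 + X) = sqrt(-1 + X) + 7*X)
W(7) - 1*44199 = (sqrt(-1 + 7) + 7*7) - 1*44199 = (sqrt(6) + 49) - 44199 = (49 + sqrt(6)) - 44199 = -44150 + sqrt(6)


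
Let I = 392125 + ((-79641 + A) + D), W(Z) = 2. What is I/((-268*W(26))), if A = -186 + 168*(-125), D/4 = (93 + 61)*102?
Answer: -177065/268 ≈ -660.69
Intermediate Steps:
D = 62832 (D = 4*((93 + 61)*102) = 4*(154*102) = 4*15708 = 62832)
A = -21186 (A = -186 - 21000 = -21186)
I = 354130 (I = 392125 + ((-79641 - 21186) + 62832) = 392125 + (-100827 + 62832) = 392125 - 37995 = 354130)
I/((-268*W(26))) = 354130/((-268*2)) = 354130/(-536) = 354130*(-1/536) = -177065/268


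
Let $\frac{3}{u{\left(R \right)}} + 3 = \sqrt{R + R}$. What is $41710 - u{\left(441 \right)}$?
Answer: $\frac{4045869}{97} - \frac{7 \sqrt{2}}{97} \approx 41710.0$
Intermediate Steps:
$u{\left(R \right)} = \frac{3}{-3 + \sqrt{2} \sqrt{R}}$ ($u{\left(R \right)} = \frac{3}{-3 + \sqrt{R + R}} = \frac{3}{-3 + \sqrt{2 R}} = \frac{3}{-3 + \sqrt{2} \sqrt{R}}$)
$41710 - u{\left(441 \right)} = 41710 - \frac{3}{-3 + \sqrt{2} \sqrt{441}} = 41710 - \frac{3}{-3 + \sqrt{2} \cdot 21} = 41710 - \frac{3}{-3 + 21 \sqrt{2}}$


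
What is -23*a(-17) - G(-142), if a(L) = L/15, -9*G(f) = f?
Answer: 463/45 ≈ 10.289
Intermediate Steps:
G(f) = -f/9
a(L) = L/15 (a(L) = L*(1/15) = L/15)
-23*a(-17) - G(-142) = -23*(-17)/15 - (-1)*(-142)/9 = -23*(-17/15) - 1*142/9 = 391/15 - 142/9 = 463/45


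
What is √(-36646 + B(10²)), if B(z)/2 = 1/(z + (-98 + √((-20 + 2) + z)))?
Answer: √(-73290 - 36646*√82)/√(2 + √82) ≈ 191.43*I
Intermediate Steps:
B(z) = 2/(-98 + z + √(-18 + z)) (B(z) = 2/(z + (-98 + √((-20 + 2) + z))) = 2/(z + (-98 + √(-18 + z))) = 2/(-98 + z + √(-18 + z)))
√(-36646 + B(10²)) = √(-36646 + 2/(-98 + 10² + √(-18 + 10²))) = √(-36646 + 2/(-98 + 100 + √(-18 + 100))) = √(-36646 + 2/(-98 + 100 + √82)) = √(-36646 + 2/(2 + √82))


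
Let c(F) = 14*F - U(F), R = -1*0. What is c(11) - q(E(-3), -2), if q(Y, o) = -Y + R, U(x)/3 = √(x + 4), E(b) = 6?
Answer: 160 - 3*√15 ≈ 148.38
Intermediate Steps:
R = 0
U(x) = 3*√(4 + x) (U(x) = 3*√(x + 4) = 3*√(4 + x))
c(F) = -3*√(4 + F) + 14*F (c(F) = 14*F - 3*√(4 + F) = -3*√(4 + F) + 14*F)
q(Y, o) = -Y (q(Y, o) = -Y + 0 = -Y)
c(11) - q(E(-3), -2) = (-3*√(4 + 11) + 14*11) - (-1)*6 = (-3*√15 + 154) - 1*(-6) = (154 - 3*√15) + 6 = 160 - 3*√15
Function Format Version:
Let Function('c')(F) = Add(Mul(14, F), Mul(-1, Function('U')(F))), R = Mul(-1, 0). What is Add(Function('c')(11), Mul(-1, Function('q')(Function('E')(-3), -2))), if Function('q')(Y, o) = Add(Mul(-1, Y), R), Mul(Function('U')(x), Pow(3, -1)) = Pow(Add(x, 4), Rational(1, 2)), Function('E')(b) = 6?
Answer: Add(160, Mul(-3, Pow(15, Rational(1, 2)))) ≈ 148.38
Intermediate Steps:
R = 0
Function('U')(x) = Mul(3, Pow(Add(4, x), Rational(1, 2))) (Function('U')(x) = Mul(3, Pow(Add(x, 4), Rational(1, 2))) = Mul(3, Pow(Add(4, x), Rational(1, 2))))
Function('c')(F) = Add(Mul(-3, Pow(Add(4, F), Rational(1, 2))), Mul(14, F)) (Function('c')(F) = Add(Mul(14, F), Mul(-1, Mul(3, Pow(Add(4, F), Rational(1, 2))))) = Add(Mul(14, F), Mul(-3, Pow(Add(4, F), Rational(1, 2)))) = Add(Mul(-3, Pow(Add(4, F), Rational(1, 2))), Mul(14, F)))
Function('q')(Y, o) = Mul(-1, Y) (Function('q')(Y, o) = Add(Mul(-1, Y), 0) = Mul(-1, Y))
Add(Function('c')(11), Mul(-1, Function('q')(Function('E')(-3), -2))) = Add(Add(Mul(-3, Pow(Add(4, 11), Rational(1, 2))), Mul(14, 11)), Mul(-1, Mul(-1, 6))) = Add(Add(Mul(-3, Pow(15, Rational(1, 2))), 154), Mul(-1, -6)) = Add(Add(154, Mul(-3, Pow(15, Rational(1, 2)))), 6) = Add(160, Mul(-3, Pow(15, Rational(1, 2))))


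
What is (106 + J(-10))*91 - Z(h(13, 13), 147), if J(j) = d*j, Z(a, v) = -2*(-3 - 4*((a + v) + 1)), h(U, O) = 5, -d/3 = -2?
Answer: 2956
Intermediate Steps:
d = 6 (d = -3*(-2) = 6)
Z(a, v) = 14 + 8*a + 8*v (Z(a, v) = -2*(-3 - 4*(1 + a + v)) = -2*(-3 + (-4 - 4*a - 4*v)) = -2*(-7 - 4*a - 4*v) = 14 + 8*a + 8*v)
J(j) = 6*j
(106 + J(-10))*91 - Z(h(13, 13), 147) = (106 + 6*(-10))*91 - (14 + 8*5 + 8*147) = (106 - 60)*91 - (14 + 40 + 1176) = 46*91 - 1*1230 = 4186 - 1230 = 2956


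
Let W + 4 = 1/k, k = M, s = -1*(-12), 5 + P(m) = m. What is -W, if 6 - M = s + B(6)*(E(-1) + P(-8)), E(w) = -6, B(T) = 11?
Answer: 811/203 ≈ 3.9951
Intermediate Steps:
P(m) = -5 + m
s = 12
M = 203 (M = 6 - (12 + 11*(-6 + (-5 - 8))) = 6 - (12 + 11*(-6 - 13)) = 6 - (12 + 11*(-19)) = 6 - (12 - 209) = 6 - 1*(-197) = 6 + 197 = 203)
k = 203
W = -811/203 (W = -4 + 1/203 = -811/203 ≈ -3.9951)
-W = -1*(-811/203) = 811/203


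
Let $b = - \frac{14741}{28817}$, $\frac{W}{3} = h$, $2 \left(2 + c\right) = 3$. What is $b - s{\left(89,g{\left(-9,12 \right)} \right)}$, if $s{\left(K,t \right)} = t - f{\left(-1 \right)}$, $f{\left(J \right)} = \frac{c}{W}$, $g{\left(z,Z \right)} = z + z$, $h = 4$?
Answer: $\frac{12066343}{691608} \approx 17.447$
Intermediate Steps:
$c = - \frac{1}{2}$ ($c = -2 + \frac{1}{2} \cdot 3 = -2 + \frac{3}{2} = - \frac{1}{2} \approx -0.5$)
$W = 12$ ($W = 3 \cdot 4 = 12$)
$b = - \frac{14741}{28817}$ ($b = \left(-14741\right) \frac{1}{28817} = - \frac{14741}{28817} \approx -0.51154$)
$g{\left(z,Z \right)} = 2 z$
$f{\left(J \right)} = - \frac{1}{24}$ ($f{\left(J \right)} = - \frac{1}{2 \cdot 12} = \left(- \frac{1}{2}\right) \frac{1}{12} = - \frac{1}{24}$)
$s{\left(K,t \right)} = \frac{1}{24} + t$ ($s{\left(K,t \right)} = t - - \frac{1}{24} = t + \frac{1}{24} = \frac{1}{24} + t$)
$b - s{\left(89,g{\left(-9,12 \right)} \right)} = - \frac{14741}{28817} - \left(\frac{1}{24} + 2 \left(-9\right)\right) = - \frac{14741}{28817} - \left(\frac{1}{24} - 18\right) = - \frac{14741}{28817} - - \frac{431}{24} = - \frac{14741}{28817} + \frac{431}{24} = \frac{12066343}{691608}$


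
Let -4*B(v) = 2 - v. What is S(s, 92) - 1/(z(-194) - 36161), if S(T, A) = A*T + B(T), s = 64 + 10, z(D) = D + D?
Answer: 249483475/36549 ≈ 6826.0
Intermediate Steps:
z(D) = 2*D
B(v) = -1/2 + v/4 (B(v) = -(2 - v)/4 = -1/2 + v/4)
s = 74
S(T, A) = -1/2 + T/4 + A*T (S(T, A) = A*T + (-1/2 + T/4) = -1/2 + T/4 + A*T)
S(s, 92) - 1/(z(-194) - 36161) = (-1/2 + (1/4)*74 + 92*74) - 1/(2*(-194) - 36161) = (-1/2 + 37/2 + 6808) - 1/(-388 - 36161) = 6826 - 1/(-36549) = 6826 - 1*(-1/36549) = 6826 + 1/36549 = 249483475/36549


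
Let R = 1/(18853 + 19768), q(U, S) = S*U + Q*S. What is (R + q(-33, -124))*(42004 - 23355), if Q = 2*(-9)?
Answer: 4554816934045/38621 ≈ 1.1794e+8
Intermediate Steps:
Q = -18
q(U, S) = -18*S + S*U (q(U, S) = S*U - 18*S = -18*S + S*U)
R = 1/38621 ≈ 2.5893e-5
(R + q(-33, -124))*(42004 - 23355) = (1/38621 - 124*(-18 - 33))*(42004 - 23355) = (1/38621 - 124*(-51))*18649 = (1/38621 + 6324)*18649 = (244239205/38621)*18649 = 4554816934045/38621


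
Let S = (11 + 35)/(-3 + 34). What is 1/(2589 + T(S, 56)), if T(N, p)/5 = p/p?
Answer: 1/2594 ≈ 0.00038551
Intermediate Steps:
S = 46/31 ≈ 1.4839
T(N, p) = 5 (T(N, p) = 5*(p/p) = 5*1 = 5)
1/(2589 + T(S, 56)) = 1/(2589 + 5) = 1/2594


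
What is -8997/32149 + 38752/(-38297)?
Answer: -227199451/175887179 ≈ -1.2917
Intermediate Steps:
-8997/32149 + 38752/(-38297) = -8997*1/32149 + 38752*(-1/38297) = -8997/32149 - 5536/5471 = -227199451/175887179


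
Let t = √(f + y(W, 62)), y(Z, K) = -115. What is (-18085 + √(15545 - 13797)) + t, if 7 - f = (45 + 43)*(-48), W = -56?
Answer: -18085 + 2*√437 + 14*√21 ≈ -17979.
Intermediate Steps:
f = 4231 (f = 7 - (45 + 43)*(-48) = 7 - 88*(-48) = 7 - 1*(-4224) = 7 + 4224 = 4231)
t = 14*√21 (t = √(4231 - 115) = √4116 = 14*√21 ≈ 64.156)
(-18085 + √(15545 - 13797)) + t = (-18085 + √(15545 - 13797)) + 14*√21 = (-18085 + √1748) + 14*√21 = (-18085 + 2*√437) + 14*√21 = -18085 + 2*√437 + 14*√21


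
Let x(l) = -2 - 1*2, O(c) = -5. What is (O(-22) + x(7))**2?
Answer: 81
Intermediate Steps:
x(l) = -4 (x(l) = -2 - 2 = -4)
(O(-22) + x(7))**2 = (-5 - 4)**2 = (-9)**2 = 81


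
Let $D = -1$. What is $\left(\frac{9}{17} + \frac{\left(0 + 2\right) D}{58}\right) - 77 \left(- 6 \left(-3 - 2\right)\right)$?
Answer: $- \frac{1138586}{493} \approx -2309.5$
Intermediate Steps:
$\left(\frac{9}{17} + \frac{\left(0 + 2\right) D}{58}\right) - 77 \left(- 6 \left(-3 - 2\right)\right) = \left(\frac{9}{17} + \frac{\left(0 + 2\right) \left(-1\right)}{58}\right) - 77 \left(- 6 \left(-3 - 2\right)\right) = \left(9 \cdot \frac{1}{17} + 2 \left(-1\right) \frac{1}{58}\right) - 77 \left(\left(-6\right) \left(-5\right)\right) = \left(\frac{9}{17} - \frac{1}{29}\right) - 2310 = \frac{244}{493} - 2310 = - \frac{1138586}{493}$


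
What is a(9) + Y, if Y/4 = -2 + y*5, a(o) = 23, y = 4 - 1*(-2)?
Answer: 135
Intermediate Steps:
y = 6 (y = 4 + 2 = 6)
Y = 112 (Y = 4*(-2 + 6*5) = 4*(-2 + 30) = 4*28 = 112)
a(9) + Y = 23 + 112 = 135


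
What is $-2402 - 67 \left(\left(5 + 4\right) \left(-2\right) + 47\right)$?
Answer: $-4345$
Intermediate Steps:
$-2402 - 67 \left(\left(5 + 4\right) \left(-2\right) + 47\right) = -2402 - 67 \left(9 \left(-2\right) + 47\right) = -2402 - 67 \left(-18 + 47\right) = -2402 - 67 \cdot 29 = -2402 - 1943 = -4345$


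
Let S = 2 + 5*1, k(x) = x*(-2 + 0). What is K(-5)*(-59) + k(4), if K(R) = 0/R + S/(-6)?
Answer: 365/6 ≈ 60.833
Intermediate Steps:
k(x) = -2*x (k(x) = x*(-2) = -2*x)
S = 7 (S = 2 + 5 = 7)
K(R) = -7/6 (K(R) = 0/R + 7/(-6) = 0 + 7*(-⅙) = 0 - 7/6 = -7/6)
K(-5)*(-59) + k(4) = -7/6*(-59) - 2*4 = 413/6 - 8 = 365/6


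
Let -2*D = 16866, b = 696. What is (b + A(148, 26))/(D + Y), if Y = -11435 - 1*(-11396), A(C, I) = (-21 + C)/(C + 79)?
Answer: -158119/1923144 ≈ -0.082219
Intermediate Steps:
A(C, I) = (-21 + C)/(79 + C)
D = -8433 (D = -½*16866 = -8433)
Y = -39 (Y = -11435 + 11396 = -39)
(b + A(148, 26))/(D + Y) = (696 + (-21 + 148)/(79 + 148))/(-8433 - 39) = (696 + 127/227)/(-8472) = (696 + (1/227)*127)*(-1/8472) = (696 + 127/227)*(-1/8472) = (158119/227)*(-1/8472) = -158119/1923144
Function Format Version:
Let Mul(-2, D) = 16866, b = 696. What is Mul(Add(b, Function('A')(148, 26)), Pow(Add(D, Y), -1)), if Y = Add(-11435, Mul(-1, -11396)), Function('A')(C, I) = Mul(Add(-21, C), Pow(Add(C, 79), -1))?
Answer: Rational(-158119, 1923144) ≈ -0.082219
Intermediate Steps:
Function('A')(C, I) = Mul(Pow(Add(79, C), -1), Add(-21, C)) (Function('A')(C, I) = Mul(Add(-21, C), Pow(Add(79, C), -1)) = Mul(Pow(Add(79, C), -1), Add(-21, C)))
D = -8433 (D = Mul(Rational(-1, 2), 16866) = -8433)
Y = -39 (Y = Add(-11435, 11396) = -39)
Mul(Add(b, Function('A')(148, 26)), Pow(Add(D, Y), -1)) = Mul(Add(696, Mul(Pow(Add(79, 148), -1), Add(-21, 148))), Pow(Add(-8433, -39), -1)) = Mul(Add(696, Mul(Pow(227, -1), 127)), Pow(-8472, -1)) = Mul(Add(696, Mul(Rational(1, 227), 127)), Rational(-1, 8472)) = Mul(Add(696, Rational(127, 227)), Rational(-1, 8472)) = Mul(Rational(158119, 227), Rational(-1, 8472)) = Rational(-158119, 1923144)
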